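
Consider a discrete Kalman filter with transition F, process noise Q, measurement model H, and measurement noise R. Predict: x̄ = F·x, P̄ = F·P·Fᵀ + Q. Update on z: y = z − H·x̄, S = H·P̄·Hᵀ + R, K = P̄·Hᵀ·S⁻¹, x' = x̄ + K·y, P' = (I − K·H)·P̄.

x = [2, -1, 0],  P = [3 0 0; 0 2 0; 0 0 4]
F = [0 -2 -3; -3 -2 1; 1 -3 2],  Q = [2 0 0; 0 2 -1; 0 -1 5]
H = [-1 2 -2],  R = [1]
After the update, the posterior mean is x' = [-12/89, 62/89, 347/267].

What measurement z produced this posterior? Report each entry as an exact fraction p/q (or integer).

z = [-1]

x̄ = F·x = [2, -4, 5]
P̄ = F·P·Fᵀ + Q = [46 -4 -12; -4 41 10; -12 10 42]
S = H·P̄·Hᵀ + R = [267]
K = P̄·Hᵀ·S⁻¹ = [-10/89; 22/89; -52/267]
x' − x̄ = [-190/89, 418/89, -988/267] = K·y
y = (KᵀK)⁻¹·Kᵀ·(x' − x̄) = [19]
z = y + H·x̄ = [19] + [-20] = [-1]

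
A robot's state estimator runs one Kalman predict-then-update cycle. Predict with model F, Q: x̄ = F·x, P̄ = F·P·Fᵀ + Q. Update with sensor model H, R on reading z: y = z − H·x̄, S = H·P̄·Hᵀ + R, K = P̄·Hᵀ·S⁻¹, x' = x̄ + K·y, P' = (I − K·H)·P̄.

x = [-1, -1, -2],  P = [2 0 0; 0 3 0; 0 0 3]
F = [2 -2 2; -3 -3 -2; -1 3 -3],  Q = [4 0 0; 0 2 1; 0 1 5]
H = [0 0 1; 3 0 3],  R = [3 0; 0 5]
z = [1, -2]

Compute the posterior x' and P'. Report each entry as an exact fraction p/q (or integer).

x̄ = F·x = [-4, 10, 4]
P̄ = F·P·Fᵀ + Q = [36 -6 -40; -6 59 -2; -40 -2 61]
y = z − H·x̄ = [-3, -2]
S = H·P̄·Hᵀ + R = [64 63; 63 158]
K = P̄·Hᵀ·S⁻¹ = [-5564/6143 1752/6143; 1196/6143 -1410/6143; 5669/6143 189/6143]
x' = x̄ + K·y = [-11384/6143, 60662/6143, 7187/6143]
P' = (I − K·H)·P̄ = [19612/6143 -5938/6143 -16692/6143; -5938/6143 330989/6143 3588/6143; -16692/6143 3588/6143 17007/6143]

x' = [-11384/6143, 60662/6143, 7187/6143]
P' = [19612/6143 -5938/6143 -16692/6143; -5938/6143 330989/6143 3588/6143; -16692/6143 3588/6143 17007/6143]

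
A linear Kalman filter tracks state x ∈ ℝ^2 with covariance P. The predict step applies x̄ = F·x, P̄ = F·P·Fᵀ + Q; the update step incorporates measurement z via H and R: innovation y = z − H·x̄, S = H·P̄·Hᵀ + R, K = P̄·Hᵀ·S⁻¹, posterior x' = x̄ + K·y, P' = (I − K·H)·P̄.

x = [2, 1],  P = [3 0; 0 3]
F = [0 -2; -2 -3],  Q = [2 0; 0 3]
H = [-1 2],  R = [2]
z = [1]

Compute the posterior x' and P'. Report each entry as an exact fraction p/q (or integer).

x̄ = F·x = [-2, -7]
P̄ = F·P·Fᵀ + Q = [14 18; 18 42]
y = z − H·x̄ = [13]
S = H·P̄·Hᵀ + R = [112]
K = P̄·Hᵀ·S⁻¹ = [11/56; 33/56]
x' = x̄ + K·y = [31/56, 37/56]
P' = (I − K·H)·P̄ = [271/28 141/28; 141/28 87/28]

x' = [31/56, 37/56]
P' = [271/28 141/28; 141/28 87/28]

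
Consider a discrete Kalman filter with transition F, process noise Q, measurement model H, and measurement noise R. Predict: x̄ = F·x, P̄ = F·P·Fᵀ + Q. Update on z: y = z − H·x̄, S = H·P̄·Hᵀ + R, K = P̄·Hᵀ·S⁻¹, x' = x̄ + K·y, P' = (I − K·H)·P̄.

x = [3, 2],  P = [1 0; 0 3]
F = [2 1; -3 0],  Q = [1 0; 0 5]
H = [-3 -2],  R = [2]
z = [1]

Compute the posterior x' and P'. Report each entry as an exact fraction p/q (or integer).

x̄ = F·x = [8, -9]
P̄ = F·P·Fᵀ + Q = [8 -6; -6 14]
y = z − H·x̄ = [7]
S = H·P̄·Hᵀ + R = [58]
K = P̄·Hᵀ·S⁻¹ = [-6/29; -5/29]
x' = x̄ + K·y = [190/29, -296/29]
P' = (I − K·H)·P̄ = [160/29 -234/29; -234/29 356/29]

x' = [190/29, -296/29]
P' = [160/29 -234/29; -234/29 356/29]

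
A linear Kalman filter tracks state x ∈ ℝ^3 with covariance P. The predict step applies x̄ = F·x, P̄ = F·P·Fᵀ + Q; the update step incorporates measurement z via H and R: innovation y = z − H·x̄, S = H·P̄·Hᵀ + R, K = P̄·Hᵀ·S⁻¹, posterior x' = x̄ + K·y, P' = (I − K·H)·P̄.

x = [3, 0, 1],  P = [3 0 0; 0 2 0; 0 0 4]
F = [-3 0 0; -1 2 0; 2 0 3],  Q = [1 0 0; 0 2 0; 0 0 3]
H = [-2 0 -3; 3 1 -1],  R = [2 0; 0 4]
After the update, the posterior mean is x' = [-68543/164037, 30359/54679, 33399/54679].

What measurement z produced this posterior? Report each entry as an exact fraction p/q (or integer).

x̄ = F·x = [-9, -3, 9]
P̄ = F·P·Fᵀ + Q = [28 9 -18; 9 13 -6; -18 -6 51]
S = H·P̄·Hᵀ + R = [357 111; 111 494]
K = P̄·Hᵀ·S⁻¹ = [-13309/164037 13283/54679; -1702/54679 5474/54679; -15159/54679 -8880/54679]
x' − x̄ = [1407790/164037, 194396/54679, -458712/54679] = K·y
y = (KᵀK)⁻¹·Kᵀ·(x' − x̄) = [8, 38]
z = y + H·x̄ = [8, 38] + [-9, -39] = [-1, -1]

z = [-1, -1]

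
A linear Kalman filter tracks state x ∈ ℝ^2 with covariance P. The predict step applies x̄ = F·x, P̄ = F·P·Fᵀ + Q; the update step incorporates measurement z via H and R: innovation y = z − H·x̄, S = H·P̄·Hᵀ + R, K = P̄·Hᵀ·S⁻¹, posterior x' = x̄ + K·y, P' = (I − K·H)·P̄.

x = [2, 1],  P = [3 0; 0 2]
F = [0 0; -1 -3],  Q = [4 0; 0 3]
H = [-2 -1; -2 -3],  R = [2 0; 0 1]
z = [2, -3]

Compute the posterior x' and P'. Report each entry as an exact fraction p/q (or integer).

x' = [-1572/1021, 1987/1021]
P' = [916/1021 -672/1021; -672/1021 600/1021]

x̄ = F·x = [0, -5]
P̄ = F·P·Fᵀ + Q = [4 0; 0 24]
y = z − H·x̄ = [-3, -18]
S = H·P̄·Hᵀ + R = [42 88; 88 233]
K = P̄·Hᵀ·S⁻¹ = [-580/1021 184/1021; 372/1021 -456/1021]
x' = x̄ + K·y = [-1572/1021, 1987/1021]
P' = (I − K·H)·P̄ = [916/1021 -672/1021; -672/1021 600/1021]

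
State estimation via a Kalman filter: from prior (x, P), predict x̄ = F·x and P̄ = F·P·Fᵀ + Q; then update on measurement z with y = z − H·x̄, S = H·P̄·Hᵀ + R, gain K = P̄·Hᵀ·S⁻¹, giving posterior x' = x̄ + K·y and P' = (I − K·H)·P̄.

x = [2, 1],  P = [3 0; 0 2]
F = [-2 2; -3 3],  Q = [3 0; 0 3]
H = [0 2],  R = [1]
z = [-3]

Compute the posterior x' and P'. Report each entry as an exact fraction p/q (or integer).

x' = [-206/193, -291/193]
P' = [839/193 30/193; 30/193 48/193]

x̄ = F·x = [-2, -3]
P̄ = F·P·Fᵀ + Q = [23 30; 30 48]
y = z − H·x̄ = [3]
S = H·P̄·Hᵀ + R = [193]
K = P̄·Hᵀ·S⁻¹ = [60/193; 96/193]
x' = x̄ + K·y = [-206/193, -291/193]
P' = (I − K·H)·P̄ = [839/193 30/193; 30/193 48/193]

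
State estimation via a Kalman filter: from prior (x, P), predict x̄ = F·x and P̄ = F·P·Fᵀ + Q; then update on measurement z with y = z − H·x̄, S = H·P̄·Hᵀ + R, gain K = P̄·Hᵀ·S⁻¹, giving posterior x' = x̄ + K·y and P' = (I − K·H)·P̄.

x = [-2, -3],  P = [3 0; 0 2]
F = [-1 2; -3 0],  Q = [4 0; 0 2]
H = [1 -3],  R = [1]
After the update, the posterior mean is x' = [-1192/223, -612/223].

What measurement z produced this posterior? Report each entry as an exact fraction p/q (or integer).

x̄ = F·x = [-4, 6]
P̄ = F·P·Fᵀ + Q = [15 9; 9 29]
S = H·P̄·Hᵀ + R = [223]
K = P̄·Hᵀ·S⁻¹ = [-12/223; -78/223]
x' − x̄ = [-300/223, -1950/223] = K·y
y = (KᵀK)⁻¹·Kᵀ·(x' − x̄) = [25]
z = y + H·x̄ = [25] + [-22] = [3]

z = [3]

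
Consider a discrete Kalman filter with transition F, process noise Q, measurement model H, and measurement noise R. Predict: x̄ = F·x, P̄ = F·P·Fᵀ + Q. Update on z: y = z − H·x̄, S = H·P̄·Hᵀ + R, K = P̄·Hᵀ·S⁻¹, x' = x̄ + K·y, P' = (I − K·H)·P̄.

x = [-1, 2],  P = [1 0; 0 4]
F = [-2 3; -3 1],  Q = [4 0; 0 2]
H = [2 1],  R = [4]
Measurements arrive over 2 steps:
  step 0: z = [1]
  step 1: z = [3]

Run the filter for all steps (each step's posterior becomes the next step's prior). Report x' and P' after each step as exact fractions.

step 0: x̄ = F·x = [8, 5]
step 0: P̄ = F·P·Fᵀ + Q = [44 18; 18 15]
step 0: y = z − H·x̄ = [-20]
step 0: S = H·P̄·Hᵀ + R = [267]
step 0: K = P̄·Hᵀ·S⁻¹ = [106/267; 17/89]
step 0: x' = x̄ + K·y = [16/267, 105/89]
step 0: P' = (I − K·H)·P̄ = [512/267 -200/89; -200/89 468/89]
step 1: x̄ = F·x = [913/267, 1]
step 1: P̄ = F·P·Fᵀ + Q = [22952/267 52; 52 38]
step 1: y = z − H·x̄ = [-1292/267]
step 1: S = H·P̄·Hᵀ + R = [158558/267]
step 1: K = P̄·Hᵀ·S⁻¹ = [29894/79279; 18957/79279]
step 1: x' = x̄ + K·y = [126437/79279, -12453/79279]
step 1: P' = (I − K·H)·P̄ = [121008/79279 -122440/79279; -122440/79279 320708/79279]

step 0: x' = [16/267, 105/89], P' = [512/267 -200/89; -200/89 468/89]
step 1: x' = [126437/79279, -12453/79279], P' = [121008/79279 -122440/79279; -122440/79279 320708/79279]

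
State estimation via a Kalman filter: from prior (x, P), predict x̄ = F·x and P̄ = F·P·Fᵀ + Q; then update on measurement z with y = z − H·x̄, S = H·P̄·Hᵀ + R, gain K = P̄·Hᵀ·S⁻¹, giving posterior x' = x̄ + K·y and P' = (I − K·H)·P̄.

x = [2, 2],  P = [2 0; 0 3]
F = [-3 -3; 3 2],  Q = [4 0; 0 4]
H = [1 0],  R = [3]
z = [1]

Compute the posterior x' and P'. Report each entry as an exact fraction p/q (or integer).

x' = [1/4, 1]
P' = [147/52 -27/13; -27/13 118/13]

x̄ = F·x = [-12, 10]
P̄ = F·P·Fᵀ + Q = [49 -36; -36 34]
y = z − H·x̄ = [13]
S = H·P̄·Hᵀ + R = [52]
K = P̄·Hᵀ·S⁻¹ = [49/52; -9/13]
x' = x̄ + K·y = [1/4, 1]
P' = (I − K·H)·P̄ = [147/52 -27/13; -27/13 118/13]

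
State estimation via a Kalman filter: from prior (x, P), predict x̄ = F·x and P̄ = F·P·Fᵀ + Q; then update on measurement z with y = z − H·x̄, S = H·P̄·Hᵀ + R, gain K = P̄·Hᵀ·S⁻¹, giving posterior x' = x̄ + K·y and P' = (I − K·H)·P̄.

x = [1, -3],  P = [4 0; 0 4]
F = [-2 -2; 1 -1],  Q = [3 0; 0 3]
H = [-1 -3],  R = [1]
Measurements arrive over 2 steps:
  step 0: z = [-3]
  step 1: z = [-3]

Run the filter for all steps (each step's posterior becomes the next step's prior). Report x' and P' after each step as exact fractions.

step 0: x̄ = F·x = [4, 4]
step 0: P̄ = F·P·Fᵀ + Q = [35 0; 0 11]
step 0: y = z − H·x̄ = [13]
step 0: S = H·P̄·Hᵀ + R = [135]
step 0: K = P̄·Hᵀ·S⁻¹ = [-7/27; -11/45]
step 0: x' = x̄ + K·y = [17/27, 37/45]
step 0: P' = (I − K·H)·P̄ = [700/27 -77/9; -77/9 44/15]
step 1: x̄ = F·x = [-392/135, -26/135]
step 1: P̄ = F·P·Fᵀ + Q = [6749/135 -6208/135; -6208/135 6611/135]
step 1: y = z − H·x̄ = [-175/27]
step 1: S = H·P̄·Hᵀ + R = [5827/27]
step 1: K = P̄·Hᵀ·S⁻¹ = [2375/5827; -2725/5827]
step 1: x' = x̄ + K·y = [-161567/29135, 82699/29135]
step 1: P' = (I − K·H)·P̄ = [411974/29135 -141283/29135; -141283/29135 51636/29135]

step 0: x' = [17/27, 37/45], P' = [700/27 -77/9; -77/9 44/15]
step 1: x' = [-161567/29135, 82699/29135], P' = [411974/29135 -141283/29135; -141283/29135 51636/29135]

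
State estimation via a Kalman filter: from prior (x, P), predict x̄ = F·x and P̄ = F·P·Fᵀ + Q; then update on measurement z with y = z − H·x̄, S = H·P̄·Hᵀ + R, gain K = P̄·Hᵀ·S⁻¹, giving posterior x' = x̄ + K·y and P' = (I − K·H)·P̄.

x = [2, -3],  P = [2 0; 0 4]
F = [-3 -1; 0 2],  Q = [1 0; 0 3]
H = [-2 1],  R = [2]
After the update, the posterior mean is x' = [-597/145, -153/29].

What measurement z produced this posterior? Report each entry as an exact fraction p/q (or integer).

z = [3]

x̄ = F·x = [-3, -6]
P̄ = F·P·Fᵀ + Q = [23 -8; -8 19]
S = H·P̄·Hᵀ + R = [145]
K = P̄·Hᵀ·S⁻¹ = [-54/145; 7/29]
x' − x̄ = [-162/145, 21/29] = K·y
y = (KᵀK)⁻¹·Kᵀ·(x' − x̄) = [3]
z = y + H·x̄ = [3] + [0] = [3]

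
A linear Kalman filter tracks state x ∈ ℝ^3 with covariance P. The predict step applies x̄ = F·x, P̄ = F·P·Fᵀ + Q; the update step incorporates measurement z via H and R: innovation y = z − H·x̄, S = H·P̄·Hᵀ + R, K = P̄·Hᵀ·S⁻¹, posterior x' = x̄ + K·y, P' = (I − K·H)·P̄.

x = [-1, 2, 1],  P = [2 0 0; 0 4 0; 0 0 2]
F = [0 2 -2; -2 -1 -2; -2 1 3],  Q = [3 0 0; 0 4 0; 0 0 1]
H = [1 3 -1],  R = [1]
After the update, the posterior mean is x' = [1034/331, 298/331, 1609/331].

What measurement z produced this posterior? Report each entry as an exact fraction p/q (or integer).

z = [1]

x̄ = F·x = [2, -2, 7]
P̄ = F·P·Fᵀ + Q = [27 0 -4; 0 24 -8; -4 -8 31]
S = H·P̄·Hᵀ + R = [331]
K = P̄·Hᵀ·S⁻¹ = [31/331; 80/331; -59/331]
x' − x̄ = [372/331, 960/331, -708/331] = K·y
y = (KᵀK)⁻¹·Kᵀ·(x' − x̄) = [12]
z = y + H·x̄ = [12] + [-11] = [1]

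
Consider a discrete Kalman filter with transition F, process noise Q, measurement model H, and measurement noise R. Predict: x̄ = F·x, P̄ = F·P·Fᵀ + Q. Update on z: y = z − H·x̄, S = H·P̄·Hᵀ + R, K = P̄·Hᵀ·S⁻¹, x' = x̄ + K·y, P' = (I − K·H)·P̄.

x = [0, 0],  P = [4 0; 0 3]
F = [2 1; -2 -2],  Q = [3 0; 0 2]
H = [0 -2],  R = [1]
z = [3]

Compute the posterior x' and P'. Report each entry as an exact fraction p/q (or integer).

x' = [12/11, -180/121]
P' = [6 -2/11; -2/11 30/121]

x̄ = F·x = [0, 0]
P̄ = F·P·Fᵀ + Q = [22 -22; -22 30]
y = z − H·x̄ = [3]
S = H·P̄·Hᵀ + R = [121]
K = P̄·Hᵀ·S⁻¹ = [4/11; -60/121]
x' = x̄ + K·y = [12/11, -180/121]
P' = (I − K·H)·P̄ = [6 -2/11; -2/11 30/121]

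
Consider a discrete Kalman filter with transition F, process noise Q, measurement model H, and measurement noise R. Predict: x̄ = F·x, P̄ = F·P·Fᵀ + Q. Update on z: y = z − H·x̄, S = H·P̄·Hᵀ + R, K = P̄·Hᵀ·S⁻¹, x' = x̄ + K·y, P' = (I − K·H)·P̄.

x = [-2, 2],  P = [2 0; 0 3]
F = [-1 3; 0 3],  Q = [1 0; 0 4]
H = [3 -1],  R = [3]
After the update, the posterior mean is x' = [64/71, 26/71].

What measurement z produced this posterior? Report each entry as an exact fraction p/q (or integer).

z = [2]

x̄ = F·x = [8, 6]
P̄ = F·P·Fᵀ + Q = [30 27; 27 31]
S = H·P̄·Hᵀ + R = [142]
K = P̄·Hᵀ·S⁻¹ = [63/142; 25/71]
x' − x̄ = [-504/71, -400/71] = K·y
y = (KᵀK)⁻¹·Kᵀ·(x' − x̄) = [-16]
z = y + H·x̄ = [-16] + [18] = [2]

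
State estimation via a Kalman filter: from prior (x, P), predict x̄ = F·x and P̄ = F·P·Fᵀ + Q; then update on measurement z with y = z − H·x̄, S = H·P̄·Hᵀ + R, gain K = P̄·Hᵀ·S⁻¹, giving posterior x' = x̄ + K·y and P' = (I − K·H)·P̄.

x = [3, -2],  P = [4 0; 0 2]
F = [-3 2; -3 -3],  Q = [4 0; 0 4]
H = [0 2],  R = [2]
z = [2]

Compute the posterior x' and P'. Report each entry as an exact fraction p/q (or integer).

x' = [-443/39, 113/117]
P' = [496/13 8/39; 8/39 58/117]

x̄ = F·x = [-13, -3]
P̄ = F·P·Fᵀ + Q = [48 24; 24 58]
y = z − H·x̄ = [8]
S = H·P̄·Hᵀ + R = [234]
K = P̄·Hᵀ·S⁻¹ = [8/39; 58/117]
x' = x̄ + K·y = [-443/39, 113/117]
P' = (I − K·H)·P̄ = [496/13 8/39; 8/39 58/117]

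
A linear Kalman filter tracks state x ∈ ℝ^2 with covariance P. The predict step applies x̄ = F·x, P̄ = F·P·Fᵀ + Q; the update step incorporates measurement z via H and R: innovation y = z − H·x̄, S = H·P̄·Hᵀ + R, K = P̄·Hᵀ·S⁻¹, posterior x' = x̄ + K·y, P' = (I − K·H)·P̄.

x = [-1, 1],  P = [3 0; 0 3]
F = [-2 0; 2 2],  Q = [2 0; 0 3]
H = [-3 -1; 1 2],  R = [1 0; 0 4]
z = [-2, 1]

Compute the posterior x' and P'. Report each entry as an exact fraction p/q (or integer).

x̄ = F·x = [2, 0]
P̄ = F·P·Fᵀ + Q = [14 -12; -12 27]
y = z − H·x̄ = [4, -1]
S = H·P̄·Hᵀ + R = [82 -12; -12 78]
K = P̄·Hᵀ·S⁻¹ = [-205/521 -295/1563; 201/1042 296/521]
x' = x̄ + K·y = [961/1563, 106/521]
P' = (I − K·H)·P̄ = [482/1563 -277/521; -277/521 1461/1042]

x' = [961/1563, 106/521]
P' = [482/1563 -277/521; -277/521 1461/1042]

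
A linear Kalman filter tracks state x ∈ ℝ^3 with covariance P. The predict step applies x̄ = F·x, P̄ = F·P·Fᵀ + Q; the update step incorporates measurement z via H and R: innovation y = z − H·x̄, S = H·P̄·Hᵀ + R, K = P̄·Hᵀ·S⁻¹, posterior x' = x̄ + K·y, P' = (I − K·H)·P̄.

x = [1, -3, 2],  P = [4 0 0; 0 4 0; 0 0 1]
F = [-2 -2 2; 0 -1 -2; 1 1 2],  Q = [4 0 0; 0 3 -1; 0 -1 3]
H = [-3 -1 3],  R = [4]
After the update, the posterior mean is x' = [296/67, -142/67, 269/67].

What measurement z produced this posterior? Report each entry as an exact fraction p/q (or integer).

z = [1]

x̄ = F·x = [8, -1, 2]
P̄ = F·P·Fᵀ + Q = [40 4 -12; 4 11 -9; -12 -9 15]
S = H·P̄·Hᵀ + R = [804]
K = P̄·Hᵀ·S⁻¹ = [-40/201; -25/402; 15/134]
x' − x̄ = [-240/67, -75/67, 135/67] = K·y
y = (KᵀK)⁻¹·Kᵀ·(x' − x̄) = [18]
z = y + H·x̄ = [18] + [-17] = [1]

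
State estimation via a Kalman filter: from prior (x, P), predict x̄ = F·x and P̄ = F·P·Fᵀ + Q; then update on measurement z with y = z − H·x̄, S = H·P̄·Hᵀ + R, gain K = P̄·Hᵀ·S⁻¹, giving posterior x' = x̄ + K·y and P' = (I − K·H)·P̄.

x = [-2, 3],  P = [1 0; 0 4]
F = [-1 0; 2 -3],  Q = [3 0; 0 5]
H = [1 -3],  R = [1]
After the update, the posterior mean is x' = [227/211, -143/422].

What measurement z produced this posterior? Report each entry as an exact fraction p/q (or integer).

x̄ = F·x = [2, -13]
P̄ = F·P·Fᵀ + Q = [4 -2; -2 45]
S = H·P̄·Hᵀ + R = [422]
K = P̄·Hᵀ·S⁻¹ = [5/211; -137/422]
x' − x̄ = [-195/211, 5343/422] = K·y
y = (KᵀK)⁻¹·Kᵀ·(x' − x̄) = [-39]
z = y + H·x̄ = [-39] + [41] = [2]

z = [2]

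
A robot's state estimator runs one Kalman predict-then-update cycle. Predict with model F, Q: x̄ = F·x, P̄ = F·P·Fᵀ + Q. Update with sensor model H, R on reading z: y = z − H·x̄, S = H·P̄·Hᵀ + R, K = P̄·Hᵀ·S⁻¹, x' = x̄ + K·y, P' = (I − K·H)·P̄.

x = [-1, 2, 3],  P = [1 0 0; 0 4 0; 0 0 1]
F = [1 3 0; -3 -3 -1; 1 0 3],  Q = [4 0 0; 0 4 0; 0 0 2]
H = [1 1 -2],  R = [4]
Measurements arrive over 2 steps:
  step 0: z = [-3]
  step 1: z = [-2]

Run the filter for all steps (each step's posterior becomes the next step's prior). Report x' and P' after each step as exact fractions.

step 0: x̄ = F·x = [5, -6, 8]
step 0: P̄ = F·P·Fᵀ + Q = [41 -39 1; -39 50 -6; 1 -6 12]
step 0: y = z − H·x̄ = [14]
step 0: S = H·P̄·Hᵀ + R = [85]
step 0: K = P̄·Hᵀ·S⁻¹ = [0; 23/85; -29/85]
step 0: x' = x̄ + K·y = [5, -188/85, 274/85]
step 0: P' = (I − K·H)·P̄ = [41 -39 1; -39 3721/85 157/85; 1 157/85 179/85]
step 1: x̄ = F·x = [-139/85, -197/17, 1247/85]
step 1: P̄ = F·P·Fᵀ + Q = [17424/85 -944/17 -4792/85; -944/17 1431/17 -662/17; -4792/85 -662/17 5776/85]
step 1: y = z − H·x̄ = [3448/85]
step 1: S = H·P̄·Hᵀ + R = [70991/85]
step 1: K = P̄·Hᵀ·S⁻¹ = [22288/70991; 9055/70991; -19654/70991]
step 1: x' = x̄ + K·y = [788015/70991, -455347/70991, 244221/70991]
step 1: P' = (I − K·H)·P̄ = [8708144/70991 -6316416/70991 1151288/70991; -6316416/70991 5011148/70991 -670744/70991; 1151288/70991 -670744/70991 279580/70991]

step 0: x' = [5, -188/85, 274/85], P' = [41 -39 1; -39 3721/85 157/85; 1 157/85 179/85]
step 1: x' = [788015/70991, -455347/70991, 244221/70991], P' = [8708144/70991 -6316416/70991 1151288/70991; -6316416/70991 5011148/70991 -670744/70991; 1151288/70991 -670744/70991 279580/70991]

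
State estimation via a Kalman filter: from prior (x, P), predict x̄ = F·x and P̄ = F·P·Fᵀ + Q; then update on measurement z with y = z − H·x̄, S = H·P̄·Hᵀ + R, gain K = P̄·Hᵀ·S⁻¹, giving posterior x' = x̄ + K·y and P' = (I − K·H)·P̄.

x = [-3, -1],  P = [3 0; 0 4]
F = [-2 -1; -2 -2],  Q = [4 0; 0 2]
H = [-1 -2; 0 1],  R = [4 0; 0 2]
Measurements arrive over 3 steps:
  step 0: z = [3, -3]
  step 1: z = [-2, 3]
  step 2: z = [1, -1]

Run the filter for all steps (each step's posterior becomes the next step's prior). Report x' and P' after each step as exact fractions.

step 0: x' = [3/4, -2], P' = [10/3 -5/6; -5/6 5/6]
step 1: x' = [-1215/1019, 4045/2038], P' = [3164/1019 -696/1019; -696/1019 756/1019]
step 2: x' = [2055/2129, -86207/85160], P' = [6536/2129 -1434/2129; -1434/2129 15743/21290]

step 0: x̄ = F·x = [7, 8]
step 0: P̄ = F·P·Fᵀ + Q = [20 20; 20 30]
step 0: y = z − H·x̄ = [26, -11]
step 0: S = H·P̄·Hᵀ + R = [224 -80; -80 32]
step 0: K = P̄·Hᵀ·S⁻¹ = [-5/12 -5/12; -5/24 5/12]
step 0: x' = x̄ + K·y = [3/4, -2]
step 0: P' = (I − K·H)·P̄ = [10/3 -5/6; -5/6 5/6]
step 1: x̄ = F·x = [1/2, 5/2]
step 1: P̄ = F·P·Fᵀ + Q = [89/6 10; 10 12]
step 1: y = z − H·x̄ = [7/2, 1/2]
step 1: S = H·P̄·Hᵀ + R = [641/6 -34; -34 14]
step 1: K = P̄·Hᵀ·S⁻¹ = [-443/1019 -348/1019; -204/1019 378/1019]
step 1: x' = x̄ + K·y = [-1215/1019, 4045/2038]
step 1: P' = (I − K·H)·P̄ = [3164/1019 -696/1019; -696/1019 756/1019]
step 2: x̄ = F·x = [815/2038, -1615/1019]
step 2: P̄ = F·P·Fᵀ + Q = [14704/1019 9992/1019; 9992/1019 12150/1019]
step 2: y = z − H·x̄ = [-3607/2038, 596/1019]
step 2: S = H·P̄·Hᵀ + R = [107348/1019 -34292/1019; -34292/1019 14188/1019]
step 2: K = P̄·Hᵀ·S⁻¹ = [-917/2129 -717/2129; -8573/42580 15743/42580]
step 2: x' = x̄ + K·y = [2055/2129, -86207/85160]
step 2: P' = (I − K·H)·P̄ = [6536/2129 -1434/2129; -1434/2129 15743/21290]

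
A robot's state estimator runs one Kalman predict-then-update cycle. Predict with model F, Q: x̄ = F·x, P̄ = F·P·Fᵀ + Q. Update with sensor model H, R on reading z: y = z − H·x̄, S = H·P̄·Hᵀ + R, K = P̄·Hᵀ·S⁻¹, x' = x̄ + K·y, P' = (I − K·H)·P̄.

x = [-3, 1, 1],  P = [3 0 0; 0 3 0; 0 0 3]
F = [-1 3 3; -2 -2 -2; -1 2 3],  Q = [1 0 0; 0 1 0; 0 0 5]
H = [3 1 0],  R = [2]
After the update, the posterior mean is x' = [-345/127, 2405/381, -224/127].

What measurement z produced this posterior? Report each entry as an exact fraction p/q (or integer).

x̄ = F·x = [9, 2, 8]
P̄ = F·P·Fᵀ + Q = [58 -30 48; -30 37 -24; 48 -24 47]
S = H·P̄·Hᵀ + R = [381]
K = P̄·Hᵀ·S⁻¹ = [48/127; -53/381; 40/127]
x' − x̄ = [-1488/127, 1643/381, -1240/127] = K·y
y = (KᵀK)⁻¹·Kᵀ·(x' − x̄) = [-31]
z = y + H·x̄ = [-31] + [29] = [-2]

z = [-2]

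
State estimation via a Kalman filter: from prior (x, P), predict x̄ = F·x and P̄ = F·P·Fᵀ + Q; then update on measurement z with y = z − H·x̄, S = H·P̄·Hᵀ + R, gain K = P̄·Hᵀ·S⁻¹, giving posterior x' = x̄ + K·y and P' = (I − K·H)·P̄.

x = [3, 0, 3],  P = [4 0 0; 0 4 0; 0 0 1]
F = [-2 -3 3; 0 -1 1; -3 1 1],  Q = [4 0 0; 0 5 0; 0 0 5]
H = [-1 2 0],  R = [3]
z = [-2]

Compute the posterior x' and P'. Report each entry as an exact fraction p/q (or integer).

x' = [319/48, 119/48, -61/16]
P' = [1895/48 895/48 -5/16; 895/48 455/48 -13/16; -5/16 -13/16 589/16]

x̄ = F·x = [3, 3, -6]
P̄ = F·P·Fᵀ + Q = [65 15 15; 15 10 -3; 15 -3 46]
y = z − H·x̄ = [-5]
S = H·P̄·Hᵀ + R = [48]
K = P̄·Hᵀ·S⁻¹ = [-35/48; 5/48; -7/16]
x' = x̄ + K·y = [319/48, 119/48, -61/16]
P' = (I − K·H)·P̄ = [1895/48 895/48 -5/16; 895/48 455/48 -13/16; -5/16 -13/16 589/16]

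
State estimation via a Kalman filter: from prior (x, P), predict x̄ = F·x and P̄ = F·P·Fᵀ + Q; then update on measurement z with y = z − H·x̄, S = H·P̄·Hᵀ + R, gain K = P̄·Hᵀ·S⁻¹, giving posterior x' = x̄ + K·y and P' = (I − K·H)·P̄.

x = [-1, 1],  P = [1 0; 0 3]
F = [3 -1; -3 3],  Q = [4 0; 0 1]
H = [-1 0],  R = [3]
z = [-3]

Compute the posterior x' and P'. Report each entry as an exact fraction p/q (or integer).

x' = [36/19, -12/19]
P' = [48/19 -54/19; -54/19 379/19]

x̄ = F·x = [-4, 6]
P̄ = F·P·Fᵀ + Q = [16 -18; -18 37]
y = z − H·x̄ = [-7]
S = H·P̄·Hᵀ + R = [19]
K = P̄·Hᵀ·S⁻¹ = [-16/19; 18/19]
x' = x̄ + K·y = [36/19, -12/19]
P' = (I − K·H)·P̄ = [48/19 -54/19; -54/19 379/19]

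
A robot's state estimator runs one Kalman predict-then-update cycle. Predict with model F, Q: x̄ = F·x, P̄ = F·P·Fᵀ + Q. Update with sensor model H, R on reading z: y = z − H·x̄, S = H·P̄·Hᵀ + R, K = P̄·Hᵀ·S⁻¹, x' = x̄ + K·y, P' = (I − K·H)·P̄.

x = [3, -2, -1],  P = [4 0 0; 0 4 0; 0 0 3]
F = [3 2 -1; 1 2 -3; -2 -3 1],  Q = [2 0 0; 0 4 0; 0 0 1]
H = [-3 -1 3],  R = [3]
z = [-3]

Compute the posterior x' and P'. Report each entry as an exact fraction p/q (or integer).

x' = [7522/2457, -262/819, 4783/2457]
P' = [9728/2457 -3992/819 5375/2457; -3992/819 4898/273 811/819; 5375/2457 811/819 6548/2457]

x̄ = F·x = [6, 2, -1]
P̄ = F·P·Fᵀ + Q = [57 37 -51; 37 51 -41; -51 -41 56]
y = z − H·x̄ = [20]
S = H·P̄·Hᵀ + R = [2457]
K = P̄·Hᵀ·S⁻¹ = [-361/2457; -95/819; 362/2457]
x' = x̄ + K·y = [7522/2457, -262/819, 4783/2457]
P' = (I − K·H)·P̄ = [9728/2457 -3992/819 5375/2457; -3992/819 4898/273 811/819; 5375/2457 811/819 6548/2457]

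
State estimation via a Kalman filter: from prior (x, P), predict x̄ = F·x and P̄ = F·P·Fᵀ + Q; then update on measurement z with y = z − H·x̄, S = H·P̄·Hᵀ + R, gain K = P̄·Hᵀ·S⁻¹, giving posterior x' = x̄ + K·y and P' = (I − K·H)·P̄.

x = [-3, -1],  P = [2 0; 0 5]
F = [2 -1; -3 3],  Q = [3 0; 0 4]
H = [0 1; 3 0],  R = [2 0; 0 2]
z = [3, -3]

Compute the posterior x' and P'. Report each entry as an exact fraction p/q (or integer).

x' = [-1301/1171, 3157/1171]
P' = [250/1171 -36/1171; -36/1171 6442/3513]

x̄ = F·x = [-5, 6]
P̄ = F·P·Fᵀ + Q = [16 -27; -27 67]
y = z − H·x̄ = [-3, 12]
S = H·P̄·Hᵀ + R = [69 -81; -81 146]
K = P̄·Hᵀ·S⁻¹ = [-18/1171 375/1171; 3221/3513 -54/1171]
x' = x̄ + K·y = [-1301/1171, 3157/1171]
P' = (I − K·H)·P̄ = [250/1171 -36/1171; -36/1171 6442/3513]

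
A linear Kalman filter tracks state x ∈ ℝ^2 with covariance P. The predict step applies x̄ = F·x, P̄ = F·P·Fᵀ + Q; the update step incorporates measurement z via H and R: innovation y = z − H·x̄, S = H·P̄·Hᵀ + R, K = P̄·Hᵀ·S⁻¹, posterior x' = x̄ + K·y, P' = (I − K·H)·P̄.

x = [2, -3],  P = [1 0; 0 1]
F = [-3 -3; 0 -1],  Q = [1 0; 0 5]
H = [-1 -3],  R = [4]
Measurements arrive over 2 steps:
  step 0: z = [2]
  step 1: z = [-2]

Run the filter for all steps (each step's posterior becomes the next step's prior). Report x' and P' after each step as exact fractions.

step 0: x̄ = F·x = [3, 3]
step 0: P̄ = F·P·Fᵀ + Q = [19 3; 3 6]
step 0: y = z − H·x̄ = [14]
step 0: S = H·P̄·Hᵀ + R = [95]
step 0: K = P̄·Hᵀ·S⁻¹ = [-28/95; -21/95]
step 0: x' = x̄ + K·y = [-107/95, -9/95]
step 0: P' = (I − K·H)·P̄ = [1021/95 -303/95; -303/95 129/95]
step 1: x̄ = F·x = [348/95, 9/95]
step 1: P̄ = F·P·Fᵀ + Q = [4991/95 -522/95; -522/95 604/95]
step 1: y = z − H·x̄ = [37/19]
step 1: S = H·P̄·Hᵀ + R = [1535/19]
step 1: K = P̄·Hᵀ·S⁻¹ = [-137/307; -258/1535]
step 1: x' = x̄ + K·y = [4289/1535, -357/1535]
step 1: P' = (I − K·H)·P̄ = [55948/1535 -17736/1535; -17736/1535 6256/1535]

step 0: x' = [-107/95, -9/95], P' = [1021/95 -303/95; -303/95 129/95]
step 1: x' = [4289/1535, -357/1535], P' = [55948/1535 -17736/1535; -17736/1535 6256/1535]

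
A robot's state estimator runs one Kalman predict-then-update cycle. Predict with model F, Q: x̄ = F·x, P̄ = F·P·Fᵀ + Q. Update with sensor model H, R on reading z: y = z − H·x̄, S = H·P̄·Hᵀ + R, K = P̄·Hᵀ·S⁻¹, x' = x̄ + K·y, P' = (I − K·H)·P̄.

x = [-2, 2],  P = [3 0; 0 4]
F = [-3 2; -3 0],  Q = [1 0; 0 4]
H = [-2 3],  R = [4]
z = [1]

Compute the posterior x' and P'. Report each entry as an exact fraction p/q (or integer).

x' = [443/45, 103/15]
P' = [5891/135 1306/45; 1306/45 296/15]

x̄ = F·x = [10, 6]
P̄ = F·P·Fᵀ + Q = [44 27; 27 31]
y = z − H·x̄ = [3]
S = H·P̄·Hᵀ + R = [135]
K = P̄·Hᵀ·S⁻¹ = [-7/135; 13/45]
x' = x̄ + K·y = [443/45, 103/15]
P' = (I − K·H)·P̄ = [5891/135 1306/45; 1306/45 296/15]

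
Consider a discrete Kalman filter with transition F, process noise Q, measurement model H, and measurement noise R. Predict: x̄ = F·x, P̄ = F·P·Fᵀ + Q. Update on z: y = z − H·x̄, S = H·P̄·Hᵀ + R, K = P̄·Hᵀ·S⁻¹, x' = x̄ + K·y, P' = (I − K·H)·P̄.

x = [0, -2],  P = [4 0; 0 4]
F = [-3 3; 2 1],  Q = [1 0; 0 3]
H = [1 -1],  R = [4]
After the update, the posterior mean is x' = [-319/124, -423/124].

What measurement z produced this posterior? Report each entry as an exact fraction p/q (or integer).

z = [1]

x̄ = F·x = [-6, -2]
P̄ = F·P·Fᵀ + Q = [73 -12; -12 23]
S = H·P̄·Hᵀ + R = [124]
K = P̄·Hᵀ·S⁻¹ = [85/124; -35/124]
x' − x̄ = [425/124, -175/124] = K·y
y = (KᵀK)⁻¹·Kᵀ·(x' − x̄) = [5]
z = y + H·x̄ = [5] + [-4] = [1]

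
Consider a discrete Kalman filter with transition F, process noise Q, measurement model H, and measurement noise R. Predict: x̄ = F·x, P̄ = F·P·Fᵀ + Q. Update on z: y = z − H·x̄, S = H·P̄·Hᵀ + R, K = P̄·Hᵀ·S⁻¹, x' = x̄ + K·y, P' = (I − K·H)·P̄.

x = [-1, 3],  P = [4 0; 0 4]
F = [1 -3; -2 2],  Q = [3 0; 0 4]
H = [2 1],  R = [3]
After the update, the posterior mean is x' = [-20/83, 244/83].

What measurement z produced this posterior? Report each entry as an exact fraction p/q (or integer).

z = [3]

x̄ = F·x = [-10, 8]
P̄ = F·P·Fᵀ + Q = [43 -32; -32 36]
S = H·P̄·Hᵀ + R = [83]
K = P̄·Hᵀ·S⁻¹ = [54/83; -28/83]
x' − x̄ = [810/83, -420/83] = K·y
y = (KᵀK)⁻¹·Kᵀ·(x' − x̄) = [15]
z = y + H·x̄ = [15] + [-12] = [3]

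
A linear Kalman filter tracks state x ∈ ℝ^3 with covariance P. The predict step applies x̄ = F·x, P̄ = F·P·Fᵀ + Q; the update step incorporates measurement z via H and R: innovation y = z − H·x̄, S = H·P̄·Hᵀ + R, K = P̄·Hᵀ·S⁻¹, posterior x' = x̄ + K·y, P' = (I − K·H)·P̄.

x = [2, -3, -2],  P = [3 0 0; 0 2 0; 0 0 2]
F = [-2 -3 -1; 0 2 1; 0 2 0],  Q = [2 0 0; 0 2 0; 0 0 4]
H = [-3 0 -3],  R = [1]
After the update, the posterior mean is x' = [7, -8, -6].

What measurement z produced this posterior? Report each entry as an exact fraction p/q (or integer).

z = [-3]

x̄ = F·x = [7, -8, -6]
P̄ = F·P·Fᵀ + Q = [34 -14 -12; -14 12 8; -12 8 12]
S = H·P̄·Hᵀ + R = [199]
K = P̄·Hᵀ·S⁻¹ = [-66/199; 18/199; 0]
x' − x̄ = [0, 0, 0] = K·y
y = (KᵀK)⁻¹·Kᵀ·(x' − x̄) = [0]
z = y + H·x̄ = [0] + [-3] = [-3]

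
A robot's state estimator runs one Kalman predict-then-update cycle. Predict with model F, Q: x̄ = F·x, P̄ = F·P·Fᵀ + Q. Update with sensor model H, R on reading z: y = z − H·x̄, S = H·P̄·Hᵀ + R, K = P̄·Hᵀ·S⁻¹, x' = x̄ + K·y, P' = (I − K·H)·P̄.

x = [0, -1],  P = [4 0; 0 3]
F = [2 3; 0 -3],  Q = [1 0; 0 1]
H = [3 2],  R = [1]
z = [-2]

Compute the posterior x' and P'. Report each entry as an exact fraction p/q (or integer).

x̄ = F·x = [-3, 3]
P̄ = F·P·Fᵀ + Q = [44 -27; -27 28]
y = z − H·x̄ = [1]
S = H·P̄·Hᵀ + R = [185]
K = P̄·Hᵀ·S⁻¹ = [78/185; -5/37]
x' = x̄ + K·y = [-477/185, 106/37]
P' = (I − K·H)·P̄ = [2056/185 -609/37; -609/37 911/37]

x' = [-477/185, 106/37]
P' = [2056/185 -609/37; -609/37 911/37]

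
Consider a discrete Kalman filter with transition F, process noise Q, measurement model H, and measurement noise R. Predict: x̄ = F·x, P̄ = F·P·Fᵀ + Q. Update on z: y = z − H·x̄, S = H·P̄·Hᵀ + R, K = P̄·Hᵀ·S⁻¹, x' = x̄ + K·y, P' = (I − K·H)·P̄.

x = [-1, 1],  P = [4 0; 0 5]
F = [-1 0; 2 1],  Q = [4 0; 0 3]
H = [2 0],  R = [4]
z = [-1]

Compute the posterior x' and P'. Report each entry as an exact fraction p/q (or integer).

x' = [-1/3, 1/3]
P' = [8/9 -8/9; -8/9 152/9]

x̄ = F·x = [1, -1]
P̄ = F·P·Fᵀ + Q = [8 -8; -8 24]
y = z − H·x̄ = [-3]
S = H·P̄·Hᵀ + R = [36]
K = P̄·Hᵀ·S⁻¹ = [4/9; -4/9]
x' = x̄ + K·y = [-1/3, 1/3]
P' = (I − K·H)·P̄ = [8/9 -8/9; -8/9 152/9]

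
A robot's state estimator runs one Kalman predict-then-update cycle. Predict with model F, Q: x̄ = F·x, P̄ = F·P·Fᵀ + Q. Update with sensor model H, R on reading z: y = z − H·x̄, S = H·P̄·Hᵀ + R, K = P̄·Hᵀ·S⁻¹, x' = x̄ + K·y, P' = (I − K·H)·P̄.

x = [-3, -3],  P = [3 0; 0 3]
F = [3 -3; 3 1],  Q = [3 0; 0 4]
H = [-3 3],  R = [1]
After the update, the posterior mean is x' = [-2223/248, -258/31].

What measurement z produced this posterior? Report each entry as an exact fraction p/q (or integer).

z = [2]

x̄ = F·x = [0, -12]
P̄ = F·P·Fᵀ + Q = [57 18; 18 34]
S = H·P̄·Hᵀ + R = [496]
K = P̄·Hᵀ·S⁻¹ = [-117/496; 3/31]
x' − x̄ = [-2223/248, 114/31] = K·y
y = (KᵀK)⁻¹·Kᵀ·(x' − x̄) = [38]
z = y + H·x̄ = [38] + [-36] = [2]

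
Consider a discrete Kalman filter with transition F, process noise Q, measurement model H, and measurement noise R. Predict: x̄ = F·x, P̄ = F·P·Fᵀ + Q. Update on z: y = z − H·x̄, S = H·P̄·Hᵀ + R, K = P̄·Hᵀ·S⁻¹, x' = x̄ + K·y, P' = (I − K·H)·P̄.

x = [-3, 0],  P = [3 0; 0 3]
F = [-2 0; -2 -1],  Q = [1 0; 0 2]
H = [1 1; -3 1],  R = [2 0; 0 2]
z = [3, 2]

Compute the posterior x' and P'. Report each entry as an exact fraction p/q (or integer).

x' = [259/734, 1875/734]
P' = [90/367 89/367; 89/367 402/367]

x̄ = F·x = [6, 6]
P̄ = F·P·Fᵀ + Q = [13 12; 12 17]
y = z − H·x̄ = [-9, 14]
S = H·P̄·Hᵀ + R = [56 -46; -46 64]
K = P̄·Hᵀ·S⁻¹ = [179/734 -181/734; 491/734 135/734]
x' = x̄ + K·y = [259/734, 1875/734]
P' = (I − K·H)·P̄ = [90/367 89/367; 89/367 402/367]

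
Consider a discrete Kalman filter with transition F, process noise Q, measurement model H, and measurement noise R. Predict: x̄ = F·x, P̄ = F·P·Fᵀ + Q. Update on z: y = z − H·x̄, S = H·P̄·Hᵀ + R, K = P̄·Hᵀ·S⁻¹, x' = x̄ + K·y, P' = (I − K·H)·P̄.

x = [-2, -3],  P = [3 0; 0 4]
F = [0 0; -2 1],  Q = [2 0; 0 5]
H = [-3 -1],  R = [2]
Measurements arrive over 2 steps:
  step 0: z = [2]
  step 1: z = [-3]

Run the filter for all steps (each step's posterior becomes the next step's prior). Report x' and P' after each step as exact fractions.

step 0: x̄ = F·x = [0, 1]
step 0: P̄ = F·P·Fᵀ + Q = [2 0; 0 21]
step 0: y = z − H·x̄ = [3]
step 0: S = H·P̄·Hᵀ + R = [41]
step 0: K = P̄·Hᵀ·S⁻¹ = [-6/41; -21/41]
step 0: x' = x̄ + K·y = [-18/41, -22/41]
step 0: P' = (I − K·H)·P̄ = [46/41 -126/41; -126/41 420/41]
step 1: x̄ = F·x = [0, 14/41]
step 1: P̄ = F·P·Fᵀ + Q = [2 0; 0 1313/41]
step 1: y = z − H·x̄ = [-109/41]
step 1: S = H·P̄·Hᵀ + R = [2133/41]
step 1: K = P̄·Hᵀ·S⁻¹ = [-82/711; -1313/2133]
step 1: x' = x̄ + K·y = [218/711, 4219/2133]
step 1: P' = (I − K·H)·P̄ = [310/237 -2626/711; -2626/711 26260/2133]

step 0: x' = [-18/41, -22/41], P' = [46/41 -126/41; -126/41 420/41]
step 1: x' = [218/711, 4219/2133], P' = [310/237 -2626/711; -2626/711 26260/2133]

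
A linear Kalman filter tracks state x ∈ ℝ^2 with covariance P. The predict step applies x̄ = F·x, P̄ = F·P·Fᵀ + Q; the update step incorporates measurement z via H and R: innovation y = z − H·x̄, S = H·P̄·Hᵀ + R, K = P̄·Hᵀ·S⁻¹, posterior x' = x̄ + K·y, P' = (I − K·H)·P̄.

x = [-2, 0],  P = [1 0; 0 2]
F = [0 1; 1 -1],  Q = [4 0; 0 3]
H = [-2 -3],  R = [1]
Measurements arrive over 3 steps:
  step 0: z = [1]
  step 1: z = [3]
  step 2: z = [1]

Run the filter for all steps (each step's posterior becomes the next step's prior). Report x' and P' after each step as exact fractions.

step 0: x̄ = F·x = [0, -2]
step 0: P̄ = F·P·Fᵀ + Q = [6 -2; -2 6]
step 0: y = z − H·x̄ = [-5]
step 0: S = H·P̄·Hᵀ + R = [55]
step 0: K = P̄·Hᵀ·S⁻¹ = [-6/55; -14/55]
step 0: x' = x̄ + K·y = [6/11, -8/11]
step 0: P' = (I − K·H)·P̄ = [294/55 -194/55; -194/55 134/55]
step 1: x̄ = F·x = [-8/11, 14/11]
step 1: P̄ = F·P·Fᵀ + Q = [354/55 -328/55; -328/55 981/55]
step 1: y = z − H·x̄ = [59/11]
step 1: S = H·P̄·Hᵀ + R = [6364/55]
step 1: K = P̄·Hᵀ·S⁻¹ = [69/1591; -2287/6364]
step 1: x' = x̄ + K·y = [-787/1591, -4167/6364]
step 1: P' = (I − K·H)·P̄ = [9894/1591 -6619/1591; -6619/1591 18413/6364]
step 2: x̄ = F·x = [-4167/6364, 1019/6364]
step 2: P̄ = F·P·Fᵀ + Q = [43869/6364 -44889/6364; -44889/6364 130033/6364]
step 2: y = z − H·x̄ = [1087/6364]
step 2: S = H·P̄·Hᵀ + R = [813469/6364]
step 2: K = P̄·Hᵀ·S⁻¹ = [46929/813469; -300321/813469]
step 2: x' = x̄ + K·y = [-524625/813469, 78956/813469]
step 2: P' = (I − K·H)·P̄ = [5261430/813469 -3523263/813469; -3523263/813469 2448949/813469]

step 0: x' = [6/11, -8/11], P' = [294/55 -194/55; -194/55 134/55]
step 1: x' = [-787/1591, -4167/6364], P' = [9894/1591 -6619/1591; -6619/1591 18413/6364]
step 2: x' = [-524625/813469, 78956/813469], P' = [5261430/813469 -3523263/813469; -3523263/813469 2448949/813469]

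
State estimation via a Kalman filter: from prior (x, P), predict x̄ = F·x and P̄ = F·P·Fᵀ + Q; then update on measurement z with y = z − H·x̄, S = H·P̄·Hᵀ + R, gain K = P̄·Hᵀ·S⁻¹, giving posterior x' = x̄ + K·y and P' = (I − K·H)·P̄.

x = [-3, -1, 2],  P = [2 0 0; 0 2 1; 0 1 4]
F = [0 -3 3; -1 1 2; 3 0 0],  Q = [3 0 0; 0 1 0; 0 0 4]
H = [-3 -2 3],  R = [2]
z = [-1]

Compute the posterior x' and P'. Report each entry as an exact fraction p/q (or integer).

x̄ = F·x = [9, 6, -9]
P̄ = F·P·Fᵀ + Q = [39 15 0; 15 25 -6; 0 -6 22]
y = z − H·x̄ = [65]
S = H·P̄·Hᵀ + R = [903]
K = P̄·Hᵀ·S⁻¹ = [-7/43; -113/903; 26/301]
x' = x̄ + K·y = [-68/43, -1927/903, -1019/301]
P' = (I − K·H)·P̄ = [648/43 -146/43 546/43; -146/43 9806/903 1132/301; 546/43 1132/301 4594/301]

x' = [-68/43, -1927/903, -1019/301]
P' = [648/43 -146/43 546/43; -146/43 9806/903 1132/301; 546/43 1132/301 4594/301]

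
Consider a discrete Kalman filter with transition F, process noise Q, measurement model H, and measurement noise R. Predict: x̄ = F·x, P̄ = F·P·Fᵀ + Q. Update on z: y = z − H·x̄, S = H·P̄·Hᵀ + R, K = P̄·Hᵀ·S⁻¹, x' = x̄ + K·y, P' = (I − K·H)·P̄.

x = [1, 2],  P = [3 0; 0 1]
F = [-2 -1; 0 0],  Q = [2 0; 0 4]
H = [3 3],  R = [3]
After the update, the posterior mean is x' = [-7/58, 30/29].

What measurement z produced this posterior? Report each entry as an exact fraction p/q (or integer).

z = [3]

x̄ = F·x = [-4, 0]
P̄ = F·P·Fᵀ + Q = [15 0; 0 4]
S = H·P̄·Hᵀ + R = [174]
K = P̄·Hᵀ·S⁻¹ = [15/58; 2/29]
x' − x̄ = [225/58, 30/29] = K·y
y = (KᵀK)⁻¹·Kᵀ·(x' − x̄) = [15]
z = y + H·x̄ = [15] + [-12] = [3]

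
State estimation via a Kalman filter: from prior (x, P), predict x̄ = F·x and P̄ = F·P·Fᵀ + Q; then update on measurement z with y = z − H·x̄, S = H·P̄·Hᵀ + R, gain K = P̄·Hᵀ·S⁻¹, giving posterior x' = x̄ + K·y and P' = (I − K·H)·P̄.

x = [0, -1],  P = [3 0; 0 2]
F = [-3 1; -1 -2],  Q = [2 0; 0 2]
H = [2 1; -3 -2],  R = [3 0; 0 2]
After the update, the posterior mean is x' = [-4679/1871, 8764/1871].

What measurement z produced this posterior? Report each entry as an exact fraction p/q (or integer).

z = [-3, -3]

x̄ = F·x = [-1, 2]
P̄ = F·P·Fᵀ + Q = [31 5; 5 13]
S = H·P̄·Hᵀ + R = [160 -247; -247 393]
K = P̄·Hᵀ·S⁻¹ = [890/1871 69/1871; -1088/1871 -879/1871]
x' − x̄ = [-2808/1871, 5022/1871] = K·y
y = (KᵀK)⁻¹·Kᵀ·(x' − x̄) = [-3, -2]
z = y + H·x̄ = [-3, -2] + [0, -1] = [-3, -3]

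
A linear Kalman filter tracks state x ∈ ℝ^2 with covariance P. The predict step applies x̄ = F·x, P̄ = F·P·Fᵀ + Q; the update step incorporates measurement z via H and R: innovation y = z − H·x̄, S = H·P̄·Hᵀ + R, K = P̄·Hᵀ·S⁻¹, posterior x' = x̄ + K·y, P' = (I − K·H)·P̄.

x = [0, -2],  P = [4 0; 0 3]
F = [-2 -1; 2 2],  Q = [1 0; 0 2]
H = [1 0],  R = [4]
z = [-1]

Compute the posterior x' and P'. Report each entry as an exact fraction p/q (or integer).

x' = [-1/2, -5/4]
P' = [10/3 -11/3; -11/3 59/6]

x̄ = F·x = [2, -4]
P̄ = F·P·Fᵀ + Q = [20 -22; -22 30]
y = z − H·x̄ = [-3]
S = H·P̄·Hᵀ + R = [24]
K = P̄·Hᵀ·S⁻¹ = [5/6; -11/12]
x' = x̄ + K·y = [-1/2, -5/4]
P' = (I − K·H)·P̄ = [10/3 -11/3; -11/3 59/6]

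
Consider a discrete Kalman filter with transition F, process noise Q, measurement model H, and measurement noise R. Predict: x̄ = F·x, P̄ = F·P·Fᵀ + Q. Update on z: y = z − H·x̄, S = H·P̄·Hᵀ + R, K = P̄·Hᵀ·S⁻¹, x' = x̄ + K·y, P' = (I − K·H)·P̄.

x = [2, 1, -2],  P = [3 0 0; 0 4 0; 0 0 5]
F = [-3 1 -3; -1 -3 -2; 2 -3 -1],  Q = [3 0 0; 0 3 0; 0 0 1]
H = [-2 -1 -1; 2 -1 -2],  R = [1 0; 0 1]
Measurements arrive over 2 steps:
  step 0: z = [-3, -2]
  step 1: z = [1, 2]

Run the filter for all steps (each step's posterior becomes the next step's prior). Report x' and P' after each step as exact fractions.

step 0: x̄ = F·x = [1, -1, 3]
step 0: P̄ = F·P·Fᵀ + Q = [79 27 -15; 27 62 40; -15 40 54]
step 0: y = z − H·x̄ = [1, 1]
step 0: S = H·P̄·Hᵀ + R = [561 -56; -56 767]
step 0: K = P̄·Hᵀ·S⁻¹ = [-121374/427151 80801/427151; -124580/427151 -58104/427151; -59056/427151 -103442/427151]
step 0: x' = x̄ + K·y = [386578/427151, -609835/427151, 1118955/427151]
step 0: P' = (I − K·H)·P̄ = [102388/427151 -290779/427151 207377/427151; -290779/427151 1935730/427151 -1229592/427151; 207377/427151 -1229592/427151 873894/427151]
step 1: x̄ = F·x = [-5126434/427151, -794983/427151, 1483706/427151]
step 1: P̄ = F·P·Fᵀ + Q = [24858733/427151 -9323645/427151 -17457272/427151; -9323645/427151 6630717/427151 8148460/427151; -17457272/427151 8148460/427151 14414455/427151]
step 1: y = z − H·x̄ = [-9136994/427151, 13279599/427151]
step 1: S = H·P̄·Hᵀ + R = [30080507/427151 -74444469/427151; -74444469/427151 373697216/427151]
step 1: K = P̄·Hᵀ·S⁻¹ = [-527363077/1905991343 374151572/1905991343; -551668515/1905991343 -321945456/1905991343; -1723479502/13341939401 -2910059347/13341939401]
step 1: x' = x̄ + K·y = [37825704/1905991343, -1755691453/1905991343, -7260860409/13341939401]
step 1: P' = (I − K·H)·P̄ = [306647586/1905991343 -411007790/1905991343 325075695/1905991343; -411007790/1905991343 3247438314/1905991343 -1873754219/1905991343; 325075695/1905991343 -1873754219/1905991343 10288699305/13341939401]

step 0: x' = [386578/427151, -609835/427151, 1118955/427151], P' = [102388/427151 -290779/427151 207377/427151; -290779/427151 1935730/427151 -1229592/427151; 207377/427151 -1229592/427151 873894/427151]
step 1: x' = [37825704/1905991343, -1755691453/1905991343, -7260860409/13341939401], P' = [306647586/1905991343 -411007790/1905991343 325075695/1905991343; -411007790/1905991343 3247438314/1905991343 -1873754219/1905991343; 325075695/1905991343 -1873754219/1905991343 10288699305/13341939401]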